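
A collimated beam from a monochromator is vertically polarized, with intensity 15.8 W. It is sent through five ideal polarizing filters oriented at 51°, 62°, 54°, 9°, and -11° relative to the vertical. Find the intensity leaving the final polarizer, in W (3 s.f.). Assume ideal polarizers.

I ≈ 2.61 W

I₁ = 15.8 W · cos²(51°) = 6.257 W.
I₂ = I₁ · cos²(11°) = 6.257 · 0.9636 = 6.03 W.
I₃ = I₂ · cos²(8°) = 6.03 · 0.9806 = 5.913 W.
I₄ = I₃ · cos²(45°) = 5.913 · 0.5 = 2.956 W.
I₅ = I₄ · cos²(20°) = 2.956 · 0.883 = 2.611 W.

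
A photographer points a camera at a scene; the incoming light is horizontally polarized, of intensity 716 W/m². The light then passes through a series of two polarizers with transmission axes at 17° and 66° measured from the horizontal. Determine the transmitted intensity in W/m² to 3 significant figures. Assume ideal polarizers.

I₁ = 716 W/m² · cos²(17°) = 654.8 W/m².
I₂ = I₁ · cos²(49°) = 654.8 · 0.4304 = 281.8 W/m².

I ≈ 282 W/m²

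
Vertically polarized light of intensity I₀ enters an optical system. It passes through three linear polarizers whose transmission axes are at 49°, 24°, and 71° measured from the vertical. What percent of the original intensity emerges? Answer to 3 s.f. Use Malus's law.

≈ 16.4%

By Malus's law, I₁ = I₀ cos²(49° − 0°) = I₀ cos²(49°) = 0.4304 I₀.
I₂ = I₁ cos²(24° − 49°) = 0.4304 I₀ · cos²(25°) = 0.3535 I₀.
I₃ = I₂ cos²(71° − 24°) = 0.3535 I₀ · cos²(47°) = 0.1644 I₀.
That is 16.44% of the incident intensity.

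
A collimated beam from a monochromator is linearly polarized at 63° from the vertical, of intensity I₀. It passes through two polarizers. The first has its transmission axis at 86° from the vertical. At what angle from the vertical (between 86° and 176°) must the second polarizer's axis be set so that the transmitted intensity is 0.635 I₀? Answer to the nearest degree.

I₁ = I₀ cos²(86° − 63°) = I₀ cos²(23°) = 0.8473 I₀.
Need I₂/I₀ = 0.635, so cos²(θ − 86°) = 0.635 / 0.8473 = 0.7494.
θ − 86° = arccos(√0.7494) = 30.0°, giving θ ≈ 86 + 30.0 = 116.0°.

θ ≈ 116°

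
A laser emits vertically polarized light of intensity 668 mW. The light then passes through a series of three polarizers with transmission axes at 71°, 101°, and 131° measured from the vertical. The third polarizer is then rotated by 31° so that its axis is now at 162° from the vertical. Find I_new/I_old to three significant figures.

I_new/I_old ≈ 0.313

Before rotation:
I₁ = I₀ cos²(71° − 0°) = I₀ cos²(71°) = 0.106 I₀.
I₂ = I₁ cos²(101° − 71°) = 0.106 I₀ · cos²(30°) = 0.0795 I₀.
I₃ = I₂ cos²(131° − 101°) = 0.0795 I₀ · cos²(30°) = 0.05962 I₀.
After rotation:
I₁ = I₀ cos²(71° − 0°) = I₀ cos²(71°) = 0.106 I₀.
I₂ = I₁ cos²(101° − 71°) = 0.106 I₀ · cos²(30°) = 0.0795 I₀.
I₃ = I₂ cos²(162° − 101°) = 0.0795 I₀ · cos²(61°) = 0.01868 I₀.
Ratio = 0.01868 / 0.05962 = 0.3134.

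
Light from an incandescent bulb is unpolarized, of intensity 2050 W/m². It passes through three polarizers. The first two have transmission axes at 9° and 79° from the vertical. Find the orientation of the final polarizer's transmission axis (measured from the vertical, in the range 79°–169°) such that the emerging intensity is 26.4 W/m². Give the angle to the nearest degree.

Unpolarized light through the first polarizer → I₁ = ½ I₀, now polarized at 9°.
I₂ = I₁ cos²(79° − 9°) = 0.5 I₀ · cos²(70°) = 0.05849 I₀.
Target fraction: 26.4 / 2050 W/m² = 0.01288 of I₀.
Need I₃/I₀ = 0.01288, so cos²(θ − 79°) = 0.01288 / 0.05849 = 0.2202.
θ − 79° = arccos(√0.2202) = 62.0°, giving θ ≈ 79 + 62.0 = 141.0°.

θ ≈ 141°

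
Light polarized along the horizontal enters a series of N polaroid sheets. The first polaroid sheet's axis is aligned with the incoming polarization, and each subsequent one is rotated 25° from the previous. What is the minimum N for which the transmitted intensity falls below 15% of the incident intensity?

First polarizer is aligned with the polarization: full transmission.
Each further stage multiplies by cos²(25°) = 0.8214.
After N polarizers: T = 0.8214^(N−1). Require T < 0.15 ⇒ N−1 > ln(0.15)/ln(0.8214) = 9.64, so N−1 ≥ 10 and N = 11.
Check: N=11 gives T = 0.1398 < 0.15; N=10 gives T = 0.1702.

N = 11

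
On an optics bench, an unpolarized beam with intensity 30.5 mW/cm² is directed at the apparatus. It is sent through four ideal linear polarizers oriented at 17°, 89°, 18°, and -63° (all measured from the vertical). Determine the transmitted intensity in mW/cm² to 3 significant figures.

Unpolarized light through the first polarizer → I₁ = 30.5 mW/cm²/2 = 15.25 mW/cm², polarized at 17°.
I₂ = I₁ · cos²(72°) = 15.25 · 0.09549 = 1.456 mW/cm².
I₃ = I₂ · cos²(71°) = 1.456 · 0.106 = 0.1544 mW/cm².
I₄ = I₃ · cos²(81°) = 0.1544 · 0.02447 = 0.003777 mW/cm².

I ≈ 0.00378 mW/cm²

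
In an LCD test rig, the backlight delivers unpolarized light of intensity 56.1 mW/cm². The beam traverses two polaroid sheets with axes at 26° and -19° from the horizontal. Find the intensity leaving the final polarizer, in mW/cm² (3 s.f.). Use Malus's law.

Unpolarized light through the first polarizer → I₁ = 56.1 mW/cm²/2 = 28.05 mW/cm², polarized at 26°.
I₂ = I₁ · cos²(45°) = 28.05 · 0.5 = 14.03 mW/cm².

I ≈ 14.0 mW/cm²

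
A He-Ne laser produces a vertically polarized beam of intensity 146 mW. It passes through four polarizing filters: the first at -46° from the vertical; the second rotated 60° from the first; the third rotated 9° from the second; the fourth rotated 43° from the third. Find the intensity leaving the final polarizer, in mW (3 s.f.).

I ≈ 9.19 mW

I₁ = 146 mW · cos²(46°) = 70.45 mW.
I₂ = I₁ · cos²(60°) = 70.45 · 0.25 = 17.61 mW.
I₃ = I₂ · cos²(9°) = 17.61 · 0.9755 = 17.18 mW.
I₄ = I₃ · cos²(43°) = 17.18 · 0.5349 = 9.19 mW.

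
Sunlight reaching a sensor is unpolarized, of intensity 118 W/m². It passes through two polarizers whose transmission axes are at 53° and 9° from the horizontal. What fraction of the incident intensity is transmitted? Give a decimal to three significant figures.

Unpolarized light through the first polarizer → I₁ = 118 W/m²/2 = 59 W/m², polarized at 53°.
I₂ = I₁ · cos²(44°) = 59 · 0.5174 = 30.53 W/m².
Transmitted fraction = 0.2587.

I/I₀ ≈ 0.259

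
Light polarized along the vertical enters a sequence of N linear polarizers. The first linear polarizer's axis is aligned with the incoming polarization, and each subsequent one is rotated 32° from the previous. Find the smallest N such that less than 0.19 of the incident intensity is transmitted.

First polarizer is aligned with the polarization: full transmission.
Each further stage multiplies by cos²(32°) = 0.7192.
After N polarizers: T = 0.7192^(N−1). Require T < 0.19 ⇒ N−1 > ln(0.19)/ln(0.7192) = 5.04, so N−1 ≥ 6 and N = 7.
Check: N=7 gives T = 0.1384 < 0.19; N=6 gives T = 0.1924.

N = 7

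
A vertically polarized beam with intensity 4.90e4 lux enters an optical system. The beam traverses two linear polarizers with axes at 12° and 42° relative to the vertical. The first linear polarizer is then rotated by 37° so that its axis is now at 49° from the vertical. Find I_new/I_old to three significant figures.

Before rotation:
I₁ = I₀ cos²(12° − 0°) = I₀ cos²(12°) = 0.9568 I₀.
I₂ = I₁ cos²(42° − 12°) = 0.9568 I₀ · cos²(30°) = 0.7176 I₀.
After rotation:
I₁ = I₀ cos²(49° − 0°) = I₀ cos²(49°) = 0.4304 I₀.
I₂ = I₁ cos²(42° − 49°) = 0.4304 I₀ · cos²(7°) = 0.424 I₀.
Ratio = 0.424 / 0.7176 = 0.5909.

I_new/I_old ≈ 0.591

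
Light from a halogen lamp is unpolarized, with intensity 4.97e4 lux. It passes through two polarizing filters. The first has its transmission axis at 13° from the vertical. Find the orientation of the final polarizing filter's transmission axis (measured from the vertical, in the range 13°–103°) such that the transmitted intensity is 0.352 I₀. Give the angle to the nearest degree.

θ ≈ 46°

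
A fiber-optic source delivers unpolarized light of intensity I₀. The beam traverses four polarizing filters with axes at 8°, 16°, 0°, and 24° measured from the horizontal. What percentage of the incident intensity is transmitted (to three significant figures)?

Unpolarized light through the first polarizer → I₁ = ½ I₀, now polarized at 8°.
I₂ = I₁ cos²(16° − 8°) = 0.5 I₀ · cos²(8°) = 0.4903 I₀.
I₃ = I₂ cos²(0° − 16°) = 0.4903 I₀ · cos²(16°) = 0.4531 I₀.
I₄ = I₃ cos²(24° − 0°) = 0.4531 I₀ · cos²(24°) = 0.3781 I₀.
That is 37.81% of the incident intensity.

≈ 37.8%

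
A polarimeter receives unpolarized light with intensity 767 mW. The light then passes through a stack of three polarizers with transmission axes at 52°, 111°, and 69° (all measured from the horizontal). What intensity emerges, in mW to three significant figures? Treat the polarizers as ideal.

Unpolarized light through the first polarizer → I₁ = 767 mW/2 = 383.5 mW, polarized at 52°.
I₂ = I₁ · cos²(59°) = 383.5 · 0.2653 = 101.7 mW.
I₃ = I₂ · cos²(42°) = 101.7 · 0.5523 = 56.18 mW.

I ≈ 56.2 mW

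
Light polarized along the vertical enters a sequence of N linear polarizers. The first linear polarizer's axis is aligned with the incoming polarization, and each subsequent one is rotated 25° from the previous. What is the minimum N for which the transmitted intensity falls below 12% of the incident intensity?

N = 12

First polarizer is aligned with the polarization: full transmission.
Each further stage multiplies by cos²(25°) = 0.8214.
After N polarizers: T = 0.8214^(N−1). Require T < 0.12 ⇒ N−1 > ln(0.12)/ln(0.8214) = 10.78, so N−1 ≥ 11 and N = 12.
Check: N=12 gives T = 0.1148 < 0.12; N=11 gives T = 0.1398.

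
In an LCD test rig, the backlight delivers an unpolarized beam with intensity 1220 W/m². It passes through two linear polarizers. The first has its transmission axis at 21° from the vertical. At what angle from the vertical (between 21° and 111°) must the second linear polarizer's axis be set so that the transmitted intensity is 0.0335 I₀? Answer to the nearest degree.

Unpolarized light through the first polarizer → I₁ = ½ I₀, now polarized at 21°.
Need I₂/I₀ = 0.0335, so cos²(θ − 21°) = 0.0335 / 0.5 = 0.067.
θ − 21° = arccos(√0.067) = 75.0°, giving θ ≈ 21 + 75.0 = 96.0°.

θ ≈ 96°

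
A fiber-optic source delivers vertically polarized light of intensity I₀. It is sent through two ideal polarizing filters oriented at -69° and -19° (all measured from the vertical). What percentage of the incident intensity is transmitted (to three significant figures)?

≈ 5.31%

I₁ = I₀ cos²(-69° − 0°) = I₀ cos²(69°) = 0.1284 I₀.
I₂ = I₁ cos²(-19° + 69°) = 0.1284 I₀ · cos²(50°) = 0.05306 I₀.
That is 5.306% of the incident intensity.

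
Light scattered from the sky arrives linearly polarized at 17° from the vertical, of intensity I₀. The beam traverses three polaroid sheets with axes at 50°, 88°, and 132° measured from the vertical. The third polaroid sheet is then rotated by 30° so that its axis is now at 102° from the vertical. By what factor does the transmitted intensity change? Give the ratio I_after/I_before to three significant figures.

I_new/I_old ≈ 1.82

Before rotation:
I₁ = I₀ cos²(50° − 17°) = I₀ cos²(33°) = 0.7034 I₀.
I₂ = I₁ cos²(88° − 50°) = 0.7034 I₀ · cos²(38°) = 0.4368 I₀.
I₃ = I₂ cos²(132° − 88°) = 0.4368 I₀ · cos²(44°) = 0.226 I₀.
After rotation:
I₁ = I₀ cos²(50° − 17°) = I₀ cos²(33°) = 0.7034 I₀.
I₂ = I₁ cos²(88° − 50°) = 0.7034 I₀ · cos²(38°) = 0.4368 I₀.
I₃ = I₂ cos²(102° − 88°) = 0.4368 I₀ · cos²(14°) = 0.4112 I₀.
Ratio = 0.4112 / 0.226 = 1.819.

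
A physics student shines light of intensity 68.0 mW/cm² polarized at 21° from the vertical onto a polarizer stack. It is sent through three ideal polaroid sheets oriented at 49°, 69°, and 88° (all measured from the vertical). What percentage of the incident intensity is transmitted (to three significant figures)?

By Malus's law, I₁ = 68.0 mW/cm² · cos²(28°) = 53.01 mW/cm².
I₂ = I₁ · cos²(20°) = 53.01 · 0.883 = 46.81 mW/cm².
I₃ = I₂ · cos²(19°) = 46.81 · 0.894 = 41.85 mW/cm².
That is 61.54% of the incident intensity.

≈ 61.5%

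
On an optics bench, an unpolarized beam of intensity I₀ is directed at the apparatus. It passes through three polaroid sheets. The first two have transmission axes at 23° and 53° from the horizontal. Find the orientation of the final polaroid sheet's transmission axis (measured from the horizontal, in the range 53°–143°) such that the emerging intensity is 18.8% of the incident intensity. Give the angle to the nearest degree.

θ ≈ 98°

Unpolarized light through the first polarizer → I₁ = ½ I₀, now polarized at 23°.
I₂ = I₁ cos²(53° − 23°) = 0.5 I₀ · cos²(30°) = 0.375 I₀.
Need I₃/I₀ = 0.188, so cos²(θ − 53°) = 0.188 / 0.375 = 0.5013.
θ − 53° = arccos(√0.5013) = 44.9°, giving θ ≈ 53 + 44.9 = 97.9°.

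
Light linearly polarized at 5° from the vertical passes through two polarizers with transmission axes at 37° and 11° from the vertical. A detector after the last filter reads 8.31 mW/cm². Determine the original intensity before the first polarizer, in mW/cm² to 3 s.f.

I₀ ≈ 14.3 mW/cm²

I₁ = I₀ cos²(37° − 5°) = I₀ cos²(32°) = 0.7192 I₀.
I₂ = I₁ cos²(11° − 37°) = 0.7192 I₀ · cos²(26°) = 0.581 I₀.
So 8.31 mW/cm² = 0.581 I₀, giving I₀ = 8.31/0.581 = 14.3 mW/cm².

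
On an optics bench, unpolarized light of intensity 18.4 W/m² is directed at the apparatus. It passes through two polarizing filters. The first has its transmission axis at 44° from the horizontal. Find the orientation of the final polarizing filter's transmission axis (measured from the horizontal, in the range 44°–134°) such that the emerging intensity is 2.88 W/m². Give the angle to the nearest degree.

θ ≈ 100°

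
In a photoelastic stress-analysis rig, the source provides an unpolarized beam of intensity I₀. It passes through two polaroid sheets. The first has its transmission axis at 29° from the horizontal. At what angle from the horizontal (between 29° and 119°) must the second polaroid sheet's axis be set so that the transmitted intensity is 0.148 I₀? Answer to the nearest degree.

Unpolarized light through the first polarizer → I₁ = ½ I₀, now polarized at 29°.
Need I₂/I₀ = 0.148, so cos²(θ − 29°) = 0.148 / 0.5 = 0.296.
θ − 29° = arccos(√0.296) = 57.0°, giving θ ≈ 29 + 57.0 = 86.0°.

θ ≈ 86°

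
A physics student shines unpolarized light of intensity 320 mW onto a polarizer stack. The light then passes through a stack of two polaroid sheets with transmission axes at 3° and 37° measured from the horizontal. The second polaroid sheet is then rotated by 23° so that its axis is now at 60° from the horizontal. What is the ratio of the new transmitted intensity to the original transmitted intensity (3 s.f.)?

Before rotation:
Unpolarized light through the first polarizer → I₁ = ½ I₀, now polarized at 3°.
I₂ = I₁ cos²(37° − 3°) = 0.5 I₀ · cos²(34°) = 0.3437 I₀.
After rotation:
Unpolarized light through the first polarizer → I₁ = ½ I₀, now polarized at 3°.
I₂ = I₁ cos²(60° − 3°) = 0.5 I₀ · cos²(57°) = 0.1483 I₀.
Ratio = 0.1483 / 0.3437 = 0.4316.

I_new/I_old ≈ 0.432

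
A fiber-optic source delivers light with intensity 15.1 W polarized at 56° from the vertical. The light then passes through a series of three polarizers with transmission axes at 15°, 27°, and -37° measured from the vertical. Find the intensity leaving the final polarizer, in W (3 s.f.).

I₁ = 15.1 W · cos²(41°) = 8.601 W.
I₂ = I₁ · cos²(12°) = 8.601 · 0.9568 = 8.229 W.
I₃ = I₂ · cos²(64°) = 8.229 · 0.1922 = 1.581 W.

I ≈ 1.58 W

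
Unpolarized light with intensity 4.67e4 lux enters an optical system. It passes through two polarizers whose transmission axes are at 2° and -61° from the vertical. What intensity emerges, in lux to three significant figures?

I ≈ 4810 lux

Unpolarized light through the first polarizer → I₁ = 4.67e4 lux/2 = 2.335e+04 lux, polarized at 2°.
I₂ = I₁ · cos²(63°) = 2.335e+04 · 0.2061 = 4813 lux.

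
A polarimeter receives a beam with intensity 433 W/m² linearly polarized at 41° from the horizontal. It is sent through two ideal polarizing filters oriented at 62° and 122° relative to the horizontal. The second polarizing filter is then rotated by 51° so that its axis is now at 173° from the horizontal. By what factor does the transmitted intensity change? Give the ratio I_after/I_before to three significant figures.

Before rotation:
I₁ = I₀ cos²(62° − 41°) = I₀ cos²(21°) = 0.8716 I₀.
I₂ = I₁ cos²(122° − 62°) = 0.8716 I₀ · cos²(60°) = 0.2179 I₀.
After rotation:
I₁ = I₀ cos²(62° − 41°) = I₀ cos²(21°) = 0.8716 I₀.
Angle between axes 1 and 2: 69°. I₂ = 0.8716 I₀ · cos²(69°) = 0.1119 I₀.
Ratio = 0.1119 / 0.2179 = 0.5137.

I_new/I_old ≈ 0.514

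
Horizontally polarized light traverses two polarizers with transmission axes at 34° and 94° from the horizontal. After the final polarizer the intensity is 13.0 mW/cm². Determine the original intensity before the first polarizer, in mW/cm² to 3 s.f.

I₁ = I₀ cos²(34° − 0°) = I₀ cos²(34°) = 0.6873 I₀.
I₂ = I₁ cos²(94° − 34°) = 0.6873 I₀ · cos²(60°) = 0.1718 I₀.
So 13.0 mW/cm² = 0.1718 I₀, giving I₀ = 13.0/0.1718 = 75.66 mW/cm².

I₀ ≈ 75.7 mW/cm²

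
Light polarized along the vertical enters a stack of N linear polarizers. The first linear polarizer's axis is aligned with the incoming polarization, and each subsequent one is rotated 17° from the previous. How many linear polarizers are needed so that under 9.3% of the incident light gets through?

N = 28

First polarizer is aligned with the polarization: full transmission.
Each further stage multiplies by cos²(17°) = 0.9145.
After N polarizers: T = 0.9145^(N−1). Require T < 0.093 ⇒ N−1 > ln(0.093)/ln(0.9145) = 26.58, so N−1 ≥ 27 and N = 28.
Check: N=28 gives T = 0.08958 < 0.093; N=27 gives T = 0.09795.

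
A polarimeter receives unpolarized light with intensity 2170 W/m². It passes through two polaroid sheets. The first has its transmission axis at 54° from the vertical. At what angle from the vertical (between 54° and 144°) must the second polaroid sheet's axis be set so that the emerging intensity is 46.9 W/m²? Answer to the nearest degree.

θ ≈ 132°

Unpolarized light through the first polarizer → I₁ = ½ I₀, now polarized at 54°.
Target fraction: 46.9 / 2170 W/m² = 0.02161 of I₀.
Need I₂/I₀ = 0.02161, so cos²(θ − 54°) = 0.02161 / 0.5 = 0.04323.
θ − 54° = arccos(√0.04323) = 78.0°, giving θ ≈ 54 + 78.0 = 132.0°.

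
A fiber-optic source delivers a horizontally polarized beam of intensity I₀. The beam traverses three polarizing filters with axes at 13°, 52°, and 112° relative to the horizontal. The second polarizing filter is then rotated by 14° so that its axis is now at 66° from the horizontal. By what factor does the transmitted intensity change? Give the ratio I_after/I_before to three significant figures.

I_new/I_old ≈ 1.16

Before rotation:
I₁ = I₀ cos²(13° − 0°) = I₀ cos²(13°) = 0.9494 I₀.
I₂ = I₁ cos²(52° − 13°) = 0.9494 I₀ · cos²(39°) = 0.5734 I₀.
I₃ = I₂ cos²(112° − 52°) = 0.5734 I₀ · cos²(60°) = 0.1433 I₀.
After rotation:
I₁ = I₀ cos²(13° − 0°) = I₀ cos²(13°) = 0.9494 I₀.
I₂ = I₁ cos²(66° − 13°) = 0.9494 I₀ · cos²(53°) = 0.3439 I₀.
I₃ = I₂ cos²(112° − 66°) = 0.3439 I₀ · cos²(46°) = 0.1659 I₀.
Ratio = 0.1659 / 0.1433 = 1.158.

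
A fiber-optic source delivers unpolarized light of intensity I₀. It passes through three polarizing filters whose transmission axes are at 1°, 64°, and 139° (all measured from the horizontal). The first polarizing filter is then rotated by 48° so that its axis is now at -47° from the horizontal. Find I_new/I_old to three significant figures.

Before rotation:
Unpolarized light through the first polarizer → I₁ = ½ I₀, now polarized at 1°.
I₂ = I₁ cos²(64° − 1°) = 0.5 I₀ · cos²(63°) = 0.1031 I₀.
I₃ = I₂ cos²(139° − 64°) = 0.1031 I₀ · cos²(75°) = 0.006903 I₀.
After rotation:
Unpolarized light through the first polarizer → I₁ = ½ I₀, now polarized at -47°.
Angle between axes 1 and 2: 69°. I₂ = 0.5 I₀ · cos²(69°) = 0.06421 I₀.
I₃ = I₂ cos²(139° − 64°) = 0.06421 I₀ · cos²(75°) = 0.004302 I₀.
Ratio = 0.004302 / 0.006903 = 0.6231.

I_new/I_old ≈ 0.623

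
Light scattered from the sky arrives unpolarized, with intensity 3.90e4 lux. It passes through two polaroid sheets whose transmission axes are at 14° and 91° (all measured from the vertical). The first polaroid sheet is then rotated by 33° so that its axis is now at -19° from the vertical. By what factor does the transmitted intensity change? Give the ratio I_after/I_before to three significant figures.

Before rotation:
Unpolarized light through the first polarizer → I₁ = ½ I₀, now polarized at 14°.
I₂ = I₁ cos²(91° − 14°) = 0.5 I₀ · cos²(77°) = 0.0253 I₀.
After rotation:
Unpolarized light through the first polarizer → I₁ = ½ I₀, now polarized at -19°.
Angle between axes 1 and 2: 70°. I₂ = 0.5 I₀ · cos²(70°) = 0.05849 I₀.
Ratio = 0.05849 / 0.0253 = 2.312.

I_new/I_old ≈ 2.31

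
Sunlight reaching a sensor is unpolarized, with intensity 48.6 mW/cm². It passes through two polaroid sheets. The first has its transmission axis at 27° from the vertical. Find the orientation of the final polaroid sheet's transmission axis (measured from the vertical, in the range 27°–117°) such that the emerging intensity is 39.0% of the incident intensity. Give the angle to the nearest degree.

θ ≈ 55°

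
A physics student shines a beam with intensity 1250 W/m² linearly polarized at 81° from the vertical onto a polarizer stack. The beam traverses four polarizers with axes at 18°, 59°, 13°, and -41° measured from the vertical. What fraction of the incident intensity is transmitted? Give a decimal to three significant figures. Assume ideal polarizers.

I₁ = 1250 W/m² · cos²(63°) = 257.6 W/m².
I₂ = I₁ · cos²(41°) = 257.6 · 0.5696 = 146.7 W/m².
I₃ = I₂ · cos²(46°) = 146.7 · 0.4826 = 70.81 W/m².
I₄ = I₃ · cos²(54°) = 70.81 · 0.3455 = 24.46 W/m².
Transmitted fraction = 0.01957.

I/I₀ ≈ 0.0196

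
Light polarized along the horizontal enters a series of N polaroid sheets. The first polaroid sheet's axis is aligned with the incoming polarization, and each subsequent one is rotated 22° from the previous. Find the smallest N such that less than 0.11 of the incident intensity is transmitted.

First polarizer is aligned with the polarization: full transmission.
Each further stage multiplies by cos²(22°) = 0.8597.
After N polarizers: T = 0.8597^(N−1). Require T < 0.11 ⇒ N−1 > ln(0.11)/ln(0.8597) = 14.60, so N−1 ≥ 15 and N = 16.
Check: N=16 gives T = 0.1035 < 0.11; N=15 gives T = 0.1204.

N = 16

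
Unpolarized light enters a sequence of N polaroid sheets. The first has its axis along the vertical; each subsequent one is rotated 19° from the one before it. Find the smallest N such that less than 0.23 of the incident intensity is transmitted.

First polarizer halves the unpolarized light: factor 1/2.
Each further stage multiplies by cos²(19°) = 0.894.
After N polarizers: T = 0.5·0.894^(N−1). Require T < 0.23 ⇒ N−1 > ln(0.23/0.5)/ln(0.894) = 6.93, so N−1 ≥ 7 and N = 8.
Check: N=8 gives T = 0.2282 < 0.23; N=7 gives T = 0.2553.

N = 8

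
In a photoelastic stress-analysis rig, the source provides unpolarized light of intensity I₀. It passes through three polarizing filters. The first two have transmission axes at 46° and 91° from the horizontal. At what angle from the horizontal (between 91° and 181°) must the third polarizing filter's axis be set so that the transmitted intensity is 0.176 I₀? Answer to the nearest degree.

Unpolarized light through the first polarizer → I₁ = ½ I₀, now polarized at 46°.
I₂ = I₁ cos²(91° − 46°) = 0.5 I₀ · cos²(45°) = 0.25 I₀.
Need I₃/I₀ = 0.176, so cos²(θ − 91°) = 0.176 / 0.25 = 0.704.
θ − 91° = arccos(√0.704) = 33.0°, giving θ ≈ 91 + 33.0 = 124.0°.

θ ≈ 124°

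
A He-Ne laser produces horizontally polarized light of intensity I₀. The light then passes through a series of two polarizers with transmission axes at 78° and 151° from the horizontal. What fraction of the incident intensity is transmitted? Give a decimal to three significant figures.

I₁ = I₀ cos²(78° − 0°) = I₀ cos²(78°) = 0.04323 I₀.
I₂ = I₁ cos²(151° − 78°) = 0.04323 I₀ · cos²(73°) = 0.003695 I₀.
Transmitted fraction = 0.003695.

≈ 0.00370 I₀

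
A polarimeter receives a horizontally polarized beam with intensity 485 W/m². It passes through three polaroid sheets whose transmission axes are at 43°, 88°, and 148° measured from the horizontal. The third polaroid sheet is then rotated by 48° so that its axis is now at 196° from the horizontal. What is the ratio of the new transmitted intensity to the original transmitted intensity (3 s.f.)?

I_new/I_old ≈ 0.382

Before rotation:
By Malus's law, I₁ = I₀ cos²(43° − 0°) = I₀ cos²(43°) = 0.5349 I₀.
I₂ = I₁ cos²(88° − 43°) = 0.5349 I₀ · cos²(45°) = 0.2674 I₀.
I₃ = I₂ cos²(148° − 88°) = 0.2674 I₀ · cos²(60°) = 0.06686 I₀.
After rotation:
I₁ = I₀ cos²(43° − 0°) = I₀ cos²(43°) = 0.5349 I₀.
I₂ = I₁ cos²(88° − 43°) = 0.5349 I₀ · cos²(45°) = 0.2674 I₀.
Angle between axes 2 and 3: 72°. I₃ = 0.2674 I₀ · cos²(72°) = 0.02554 I₀.
Ratio = 0.02554 / 0.06686 = 0.382.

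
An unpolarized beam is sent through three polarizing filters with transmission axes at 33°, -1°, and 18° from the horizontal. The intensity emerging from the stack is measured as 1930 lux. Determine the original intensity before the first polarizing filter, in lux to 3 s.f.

Unpolarized light through the first polarizer → I₁ = ½ I₀, now polarized at 33°.
I₂ = I₁ cos²(-1° − 33°) = 0.5 I₀ · cos²(34°) = 0.3437 I₀.
I₃ = I₂ cos²(18° + 1°) = 0.3437 I₀ · cos²(19°) = 0.3072 I₀.
So 1930 lux = 0.3072 I₀, giving I₀ = 1930/0.3072 = 6282 lux.

I₀ ≈ 6280 lux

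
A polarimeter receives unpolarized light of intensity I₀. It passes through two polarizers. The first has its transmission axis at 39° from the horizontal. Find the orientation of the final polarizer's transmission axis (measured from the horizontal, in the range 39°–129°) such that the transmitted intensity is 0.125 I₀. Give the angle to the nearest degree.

θ ≈ 99°

Unpolarized light through the first polarizer → I₁ = ½ I₀, now polarized at 39°.
Need I₂/I₀ = 0.125, so cos²(θ − 39°) = 0.125 / 0.5 = 0.25.
θ − 39° = arccos(√0.25) = 60.0°, giving θ ≈ 39 + 60.0 = 99.0°.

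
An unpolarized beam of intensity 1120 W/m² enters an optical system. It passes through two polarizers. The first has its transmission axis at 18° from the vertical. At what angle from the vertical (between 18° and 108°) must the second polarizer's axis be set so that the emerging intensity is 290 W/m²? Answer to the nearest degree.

θ ≈ 62°

Unpolarized light through the first polarizer → I₁ = ½ I₀, now polarized at 18°.
Target fraction: 290 / 1120 W/m² = 0.2589 of I₀.
Need I₂/I₀ = 0.2589, so cos²(θ − 18°) = 0.2589 / 0.5 = 0.5179.
θ − 18° = arccos(√0.5179) = 44.0°, giving θ ≈ 18 + 44.0 = 62.0°.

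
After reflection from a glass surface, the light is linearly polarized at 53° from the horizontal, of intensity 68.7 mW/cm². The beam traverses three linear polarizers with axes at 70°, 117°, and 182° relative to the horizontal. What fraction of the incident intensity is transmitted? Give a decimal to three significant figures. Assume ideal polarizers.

By Malus's law, I₁ = 68.7 mW/cm² · cos²(17°) = 62.83 mW/cm².
I₂ = I₁ · cos²(47°) = 62.83 · 0.4651 = 29.22 mW/cm².
I₃ = I₂ · cos²(65°) = 29.22 · 0.1786 = 5.219 mW/cm².
Transmitted fraction = 0.07597.

I/I₀ ≈ 0.0760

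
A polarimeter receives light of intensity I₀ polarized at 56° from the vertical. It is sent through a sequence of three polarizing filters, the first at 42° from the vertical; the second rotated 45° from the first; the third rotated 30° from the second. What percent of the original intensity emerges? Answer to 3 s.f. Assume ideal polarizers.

By Malus's law, I₁ = I₀ cos²(42° − 56°) = I₀ cos²(14°) = 0.9415 I₀.
I₂ = I₁ cos²(45°) = 0.9415 · 0.5 I₀ = 0.4707 I₀.
I₃ = I₂ cos²(30°) = 0.4707 · 0.75 I₀ = 0.3531 I₀.
That is 35.31% of the incident intensity.

≈ 35.3%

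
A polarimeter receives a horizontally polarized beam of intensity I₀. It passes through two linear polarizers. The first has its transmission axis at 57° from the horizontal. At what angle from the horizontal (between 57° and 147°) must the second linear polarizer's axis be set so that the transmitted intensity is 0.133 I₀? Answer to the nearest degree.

θ ≈ 105°

I₁ = I₀ cos²(57° − 0°) = I₀ cos²(57°) = 0.2966 I₀.
Need I₂/I₀ = 0.133, so cos²(θ − 57°) = 0.133 / 0.2966 = 0.4484.
θ − 57° = arccos(√0.4484) = 48.0°, giving θ ≈ 57 + 48.0 = 105.0°.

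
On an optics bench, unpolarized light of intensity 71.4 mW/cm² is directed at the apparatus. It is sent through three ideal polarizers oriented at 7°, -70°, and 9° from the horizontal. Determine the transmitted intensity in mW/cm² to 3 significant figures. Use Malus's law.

I ≈ 0.0658 mW/cm²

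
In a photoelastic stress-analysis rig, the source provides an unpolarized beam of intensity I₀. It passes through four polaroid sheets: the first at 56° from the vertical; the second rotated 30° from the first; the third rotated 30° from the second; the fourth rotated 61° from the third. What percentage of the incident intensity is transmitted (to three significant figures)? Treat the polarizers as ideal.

Unpolarized light through the first polarizer → I₁ = ½ I₀, now polarized at 56°.
I₂ = I₁ cos²(30°) = 0.5 · 0.75 I₀ = 0.375 I₀.
I₃ = I₂ cos²(30°) = 0.375 · 0.75 I₀ = 0.2813 I₀.
I₄ = I₃ cos²(61°) = 0.2813 · 0.235 I₀ = 0.06611 I₀.
That is 6.611% of the incident intensity.

≈ 6.61%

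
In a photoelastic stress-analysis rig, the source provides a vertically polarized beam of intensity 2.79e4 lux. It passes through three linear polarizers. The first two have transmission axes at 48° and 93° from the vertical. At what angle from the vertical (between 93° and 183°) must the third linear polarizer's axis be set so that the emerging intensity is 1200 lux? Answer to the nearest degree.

θ ≈ 157°

By Malus's law, I₁ = I₀ cos²(48° − 0°) = I₀ cos²(48°) = 0.4477 I₀.
I₂ = I₁ cos²(93° − 48°) = 0.4477 I₀ · cos²(45°) = 0.2239 I₀.
Target fraction: 1200 / 2.79e4 lux = 0.04301 of I₀.
Need I₃/I₀ = 0.04301, so cos²(θ − 93°) = 0.04301 / 0.2239 = 0.1921.
θ − 93° = arccos(√0.1921) = 64.0°, giving θ ≈ 93 + 64.0 = 157.0°.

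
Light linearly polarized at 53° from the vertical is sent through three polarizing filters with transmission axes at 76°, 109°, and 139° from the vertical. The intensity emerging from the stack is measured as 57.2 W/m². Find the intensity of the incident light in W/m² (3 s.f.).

I₀ ≈ 128 W/m²

I₁ = I₀ cos²(76° − 53°) = I₀ cos²(23°) = 0.8473 I₀.
I₂ = I₁ cos²(109° − 76°) = 0.8473 I₀ · cos²(33°) = 0.596 I₀.
I₃ = I₂ cos²(139° − 109°) = 0.596 I₀ · cos²(30°) = 0.447 I₀.
So 57.2 W/m² = 0.447 I₀, giving I₀ = 57.2/0.447 = 128 W/m².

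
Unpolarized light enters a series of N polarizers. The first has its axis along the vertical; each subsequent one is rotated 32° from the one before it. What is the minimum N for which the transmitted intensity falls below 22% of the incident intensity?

First polarizer halves the unpolarized light: factor 1/2.
Each further stage multiplies by cos²(32°) = 0.7192.
After N polarizers: T = 0.5·0.7192^(N−1). Require T < 0.22 ⇒ N−1 > ln(0.22/0.5)/ln(0.7192) = 2.49, so N−1 ≥ 3 and N = 4.
Check: N=4 gives T = 0.186 < 0.22; N=3 gives T = 0.2586.

N = 4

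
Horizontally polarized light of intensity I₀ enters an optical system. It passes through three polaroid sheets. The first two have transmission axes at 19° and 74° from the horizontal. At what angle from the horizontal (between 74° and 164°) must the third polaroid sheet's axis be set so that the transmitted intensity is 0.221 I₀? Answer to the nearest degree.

θ ≈ 104°

By Malus's law, I₁ = I₀ cos²(19° − 0°) = I₀ cos²(19°) = 0.894 I₀.
I₂ = I₁ cos²(74° − 19°) = 0.894 I₀ · cos²(55°) = 0.2941 I₀.
Need I₃/I₀ = 0.221, so cos²(θ − 74°) = 0.221 / 0.2941 = 0.7514.
θ − 74° = arccos(√0.7514) = 29.9°, giving θ ≈ 74 + 29.9 = 103.9°.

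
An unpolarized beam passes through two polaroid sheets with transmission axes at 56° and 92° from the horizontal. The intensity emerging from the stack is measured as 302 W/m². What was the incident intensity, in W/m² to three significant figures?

Unpolarized light through the first polarizer → I₁ = ½ I₀, now polarized at 56°.
I₂ = I₁ cos²(92° − 56°) = 0.5 I₀ · cos²(36°) = 0.3273 I₀.
So 302 W/m² = 0.3273 I₀, giving I₀ = 302/0.3273 = 922.8 W/m².

I₀ ≈ 923 W/m²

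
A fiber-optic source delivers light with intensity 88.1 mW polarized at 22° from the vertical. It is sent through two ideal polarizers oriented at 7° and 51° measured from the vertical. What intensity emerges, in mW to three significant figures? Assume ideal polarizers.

I ≈ 42.5 mW

I₁ = 88.1 mW · cos²(15°) = 82.2 mW.
I₂ = I₁ · cos²(44°) = 82.2 · 0.5174 = 42.53 mW.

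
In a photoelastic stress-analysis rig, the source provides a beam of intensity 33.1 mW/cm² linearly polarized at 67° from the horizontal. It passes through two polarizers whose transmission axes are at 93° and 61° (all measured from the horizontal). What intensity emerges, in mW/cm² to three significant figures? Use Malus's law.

By Malus's law, I₁ = 33.1 mW/cm² · cos²(26°) = 26.74 mW/cm².
I₂ = I₁ · cos²(32°) = 26.74 · 0.7192 = 19.23 mW/cm².

I ≈ 19.2 mW/cm²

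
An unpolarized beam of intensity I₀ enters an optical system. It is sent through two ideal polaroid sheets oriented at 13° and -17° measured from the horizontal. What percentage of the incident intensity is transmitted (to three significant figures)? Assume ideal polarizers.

≈ 37.5%

Unpolarized light through the first polarizer → I₁ = ½ I₀, now polarized at 13°.
I₂ = I₁ cos²(-17° − 13°) = 0.5 I₀ · cos²(30°) = 0.375 I₀.
That is 37.5% of the incident intensity.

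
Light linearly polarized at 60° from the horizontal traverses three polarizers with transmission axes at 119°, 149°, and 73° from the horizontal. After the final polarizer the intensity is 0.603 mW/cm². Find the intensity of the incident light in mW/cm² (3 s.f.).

I₁ = I₀ cos²(119° − 60°) = I₀ cos²(59°) = 0.2653 I₀.
I₂ = I₁ cos²(149° − 119°) = 0.2653 I₀ · cos²(30°) = 0.1989 I₀.
I₃ = I₂ cos²(73° − 149°) = 0.1989 I₀ · cos²(76°) = 0.01164 I₀.
So 0.603 mW/cm² = 0.01164 I₀, giving I₀ = 0.603/0.01164 = 51.79 mW/cm².

I₀ ≈ 51.8 mW/cm²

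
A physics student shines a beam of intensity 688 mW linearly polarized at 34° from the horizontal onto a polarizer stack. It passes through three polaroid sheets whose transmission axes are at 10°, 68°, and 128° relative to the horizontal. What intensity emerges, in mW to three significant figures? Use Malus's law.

By Malus's law, I₁ = 688 mW · cos²(24°) = 574.2 mW.
I₂ = I₁ · cos²(58°) = 574.2 · 0.2808 = 161.2 mW.
I₃ = I₂ · cos²(60°) = 161.2 · 0.25 = 40.31 mW.

I ≈ 40.3 mW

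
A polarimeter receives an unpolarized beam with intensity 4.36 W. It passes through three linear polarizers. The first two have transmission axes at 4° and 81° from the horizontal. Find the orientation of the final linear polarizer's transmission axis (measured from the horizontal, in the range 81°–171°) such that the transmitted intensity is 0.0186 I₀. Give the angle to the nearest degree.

Unpolarized light through the first polarizer → I₁ = ½ I₀, now polarized at 4°.
I₂ = I₁ cos²(81° − 4°) = 0.5 I₀ · cos²(77°) = 0.0253 I₀.
Need I₃/I₀ = 0.0186, so cos²(θ − 81°) = 0.0186 / 0.0253 = 0.7351.
θ − 81° = arccos(√0.7351) = 31.0°, giving θ ≈ 81 + 31.0 = 112.0°.

θ ≈ 112°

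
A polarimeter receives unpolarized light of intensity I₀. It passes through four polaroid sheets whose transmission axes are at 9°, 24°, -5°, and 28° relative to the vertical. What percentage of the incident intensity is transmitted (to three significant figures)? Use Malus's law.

Unpolarized light through the first polarizer → I₁ = ½ I₀, now polarized at 9°.
I₂ = I₁ cos²(24° − 9°) = 0.5 I₀ · cos²(15°) = 0.4665 I₀.
I₃ = I₂ cos²(-5° − 24°) = 0.4665 I₀ · cos²(29°) = 0.3569 I₀.
I₄ = I₃ cos²(28° + 5°) = 0.3569 I₀ · cos²(33°) = 0.251 I₀.
That is 25.1% of the incident intensity.

≈ 25.1%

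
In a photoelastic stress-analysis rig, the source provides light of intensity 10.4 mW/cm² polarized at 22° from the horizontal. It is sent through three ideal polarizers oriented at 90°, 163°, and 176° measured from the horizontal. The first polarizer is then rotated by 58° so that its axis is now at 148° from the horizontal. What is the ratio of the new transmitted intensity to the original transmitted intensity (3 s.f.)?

Before rotation:
I₁ = I₀ cos²(90° − 22°) = I₀ cos²(68°) = 0.1403 I₀.
I₂ = I₁ cos²(163° − 90°) = 0.1403 I₀ · cos²(73°) = 0.012 I₀.
I₃ = I₂ cos²(176° − 163°) = 0.012 I₀ · cos²(13°) = 0.01139 I₀.
After rotation:
I₁ = I₀ cos²(148° − 22°) = I₀ cos²(54°) = 0.3455 I₀.
I₂ = I₁ cos²(163° − 148°) = 0.3455 I₀ · cos²(15°) = 0.3223 I₀.
I₃ = I₂ cos²(176° − 163°) = 0.3223 I₀ · cos²(13°) = 0.306 I₀.
Ratio = 0.306 / 0.01139 = 26.87.

I_new/I_old ≈ 26.9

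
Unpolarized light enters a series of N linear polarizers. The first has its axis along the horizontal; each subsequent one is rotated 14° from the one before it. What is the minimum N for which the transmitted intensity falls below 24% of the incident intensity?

First polarizer halves the unpolarized light: factor 1/2.
Each further stage multiplies by cos²(14°) = 0.9415.
After N polarizers: T = 0.5·0.9415^(N−1). Require T < 0.24 ⇒ N−1 > ln(0.24/0.5)/ln(0.9415) = 12.17, so N−1 ≥ 13 and N = 14.
Check: N=14 gives T = 0.2283 < 0.24; N=13 gives T = 0.2425.

N = 14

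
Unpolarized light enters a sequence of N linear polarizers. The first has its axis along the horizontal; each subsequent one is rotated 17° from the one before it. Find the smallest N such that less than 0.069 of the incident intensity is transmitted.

N = 24

First polarizer halves the unpolarized light: factor 1/2.
Each further stage multiplies by cos²(17°) = 0.9145.
After N polarizers: T = 0.5·0.9145^(N−1). Require T < 0.069 ⇒ N−1 > ln(0.069/0.5)/ln(0.9145) = 22.16, so N−1 ≥ 23 and N = 24.
Check: N=24 gives T = 0.06403 < 0.069; N=23 gives T = 0.07002.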